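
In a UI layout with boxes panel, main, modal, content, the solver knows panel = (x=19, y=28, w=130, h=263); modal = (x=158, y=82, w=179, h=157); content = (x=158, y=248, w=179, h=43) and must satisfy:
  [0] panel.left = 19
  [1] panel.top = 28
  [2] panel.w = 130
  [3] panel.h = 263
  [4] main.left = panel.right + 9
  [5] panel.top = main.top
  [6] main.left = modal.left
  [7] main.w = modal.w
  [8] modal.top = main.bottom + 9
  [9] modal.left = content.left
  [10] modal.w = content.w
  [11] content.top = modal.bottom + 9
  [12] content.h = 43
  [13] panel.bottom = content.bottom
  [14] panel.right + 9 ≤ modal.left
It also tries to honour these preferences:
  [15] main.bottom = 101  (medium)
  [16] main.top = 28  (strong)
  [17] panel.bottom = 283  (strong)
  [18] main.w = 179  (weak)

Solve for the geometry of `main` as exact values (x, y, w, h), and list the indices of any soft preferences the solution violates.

1. main.x = 158  [main.left = panel.right + 9]
2. main.y = 28  [panel.top = main.top]
3. main.w = 179  [main.w = modal.w]
4. main.h = 45  [modal.top = main.bottom + 9]

main = (x=158, y=28, w=179, h=45)
violated soft preferences: 15, 17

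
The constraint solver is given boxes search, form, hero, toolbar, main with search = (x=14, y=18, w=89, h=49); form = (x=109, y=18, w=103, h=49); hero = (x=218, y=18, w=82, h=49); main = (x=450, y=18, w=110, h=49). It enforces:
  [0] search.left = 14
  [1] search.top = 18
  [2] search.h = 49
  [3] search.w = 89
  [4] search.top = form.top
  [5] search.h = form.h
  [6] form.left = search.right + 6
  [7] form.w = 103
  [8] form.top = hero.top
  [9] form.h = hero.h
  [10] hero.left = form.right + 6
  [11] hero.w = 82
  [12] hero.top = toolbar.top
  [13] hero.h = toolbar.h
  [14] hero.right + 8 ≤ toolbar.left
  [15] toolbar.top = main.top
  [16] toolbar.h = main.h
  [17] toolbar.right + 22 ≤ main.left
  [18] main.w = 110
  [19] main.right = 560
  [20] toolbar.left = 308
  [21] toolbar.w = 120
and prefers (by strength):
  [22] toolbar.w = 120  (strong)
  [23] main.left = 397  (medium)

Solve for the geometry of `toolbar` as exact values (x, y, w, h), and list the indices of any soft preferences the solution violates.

1. toolbar.y = 18  [hero.top = toolbar.top]
2. toolbar.h = 49  [hero.h = toolbar.h]
3. toolbar.x = 308  [toolbar.left = 308]
4. toolbar.w = 120  [toolbar.w = 120]

toolbar = (x=308, y=18, w=120, h=49)
violated soft preferences: 23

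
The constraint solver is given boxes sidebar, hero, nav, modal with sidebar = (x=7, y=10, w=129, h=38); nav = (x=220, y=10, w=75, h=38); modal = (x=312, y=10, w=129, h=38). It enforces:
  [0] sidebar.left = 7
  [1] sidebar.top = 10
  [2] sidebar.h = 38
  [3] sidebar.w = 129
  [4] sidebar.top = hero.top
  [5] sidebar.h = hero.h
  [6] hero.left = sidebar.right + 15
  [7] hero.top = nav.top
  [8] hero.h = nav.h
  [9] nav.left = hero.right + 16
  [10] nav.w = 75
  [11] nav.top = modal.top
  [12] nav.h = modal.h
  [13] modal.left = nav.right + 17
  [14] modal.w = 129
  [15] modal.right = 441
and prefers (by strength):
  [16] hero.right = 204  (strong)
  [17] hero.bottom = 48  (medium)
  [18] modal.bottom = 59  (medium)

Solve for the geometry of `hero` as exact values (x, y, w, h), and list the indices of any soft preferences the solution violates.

1. hero.y = 10  [sidebar.top = hero.top]
2. hero.h = 38  [sidebar.h = hero.h]
3. hero.x = 151  [hero.left = sidebar.right + 15]
4. hero.w = 53  [nav.left = hero.right + 16]

hero = (x=151, y=10, w=53, h=38)
violated soft preferences: 18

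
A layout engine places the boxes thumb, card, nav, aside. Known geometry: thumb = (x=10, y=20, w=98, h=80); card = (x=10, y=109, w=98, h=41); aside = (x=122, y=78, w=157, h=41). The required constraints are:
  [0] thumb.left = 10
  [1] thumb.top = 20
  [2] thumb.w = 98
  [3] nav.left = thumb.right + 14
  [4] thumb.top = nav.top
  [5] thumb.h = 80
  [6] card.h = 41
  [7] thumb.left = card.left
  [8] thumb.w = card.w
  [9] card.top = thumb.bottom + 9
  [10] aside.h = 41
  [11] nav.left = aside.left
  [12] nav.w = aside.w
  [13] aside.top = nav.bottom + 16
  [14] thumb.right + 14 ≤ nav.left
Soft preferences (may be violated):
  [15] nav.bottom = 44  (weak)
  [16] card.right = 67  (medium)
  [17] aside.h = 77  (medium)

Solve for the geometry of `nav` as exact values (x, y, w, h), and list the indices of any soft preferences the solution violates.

nav = (x=122, y=20, w=157, h=42)
violated soft preferences: 15, 16, 17

1. nav.x = 122  [nav.left = thumb.right + 14]
2. nav.y = 20  [thumb.top = nav.top]
3. nav.w = 157  [nav.w = aside.w]
4. nav.h = 42  [aside.top = nav.bottom + 16]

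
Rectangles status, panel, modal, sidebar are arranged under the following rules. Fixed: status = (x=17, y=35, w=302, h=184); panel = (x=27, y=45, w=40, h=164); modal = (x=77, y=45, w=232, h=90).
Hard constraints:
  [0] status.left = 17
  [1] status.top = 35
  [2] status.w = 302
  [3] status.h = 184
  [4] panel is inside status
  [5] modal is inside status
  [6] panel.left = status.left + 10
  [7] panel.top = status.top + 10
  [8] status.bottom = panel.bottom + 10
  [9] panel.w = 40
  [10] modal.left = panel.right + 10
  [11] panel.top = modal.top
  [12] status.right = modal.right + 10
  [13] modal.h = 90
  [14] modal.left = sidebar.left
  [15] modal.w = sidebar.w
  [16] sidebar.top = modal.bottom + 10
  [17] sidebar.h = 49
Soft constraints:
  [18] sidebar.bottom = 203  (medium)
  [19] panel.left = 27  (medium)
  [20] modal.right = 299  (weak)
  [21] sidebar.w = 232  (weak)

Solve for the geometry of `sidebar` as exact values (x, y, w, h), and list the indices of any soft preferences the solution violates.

sidebar = (x=77, y=145, w=232, h=49)
violated soft preferences: 18, 20

1. sidebar.x = 77  [modal.left = sidebar.left]
2. sidebar.w = 232  [modal.w = sidebar.w]
3. sidebar.y = 145  [sidebar.top = modal.bottom + 10]
4. sidebar.h = 49  [sidebar.h = 49]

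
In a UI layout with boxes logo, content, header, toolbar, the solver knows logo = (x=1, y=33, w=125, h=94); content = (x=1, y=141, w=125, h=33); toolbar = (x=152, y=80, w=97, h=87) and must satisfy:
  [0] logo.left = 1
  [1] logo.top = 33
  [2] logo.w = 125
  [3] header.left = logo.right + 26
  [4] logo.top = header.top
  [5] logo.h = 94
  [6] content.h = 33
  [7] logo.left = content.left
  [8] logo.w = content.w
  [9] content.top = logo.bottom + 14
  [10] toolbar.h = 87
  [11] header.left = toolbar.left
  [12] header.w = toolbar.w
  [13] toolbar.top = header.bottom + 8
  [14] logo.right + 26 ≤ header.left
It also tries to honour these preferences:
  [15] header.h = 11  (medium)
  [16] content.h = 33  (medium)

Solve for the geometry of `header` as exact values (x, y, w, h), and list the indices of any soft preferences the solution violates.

1. header.x = 152  [header.left = logo.right + 26]
2. header.y = 33  [logo.top = header.top]
3. header.w = 97  [header.w = toolbar.w]
4. header.h = 39  [toolbar.top = header.bottom + 8]

header = (x=152, y=33, w=97, h=39)
violated soft preferences: 15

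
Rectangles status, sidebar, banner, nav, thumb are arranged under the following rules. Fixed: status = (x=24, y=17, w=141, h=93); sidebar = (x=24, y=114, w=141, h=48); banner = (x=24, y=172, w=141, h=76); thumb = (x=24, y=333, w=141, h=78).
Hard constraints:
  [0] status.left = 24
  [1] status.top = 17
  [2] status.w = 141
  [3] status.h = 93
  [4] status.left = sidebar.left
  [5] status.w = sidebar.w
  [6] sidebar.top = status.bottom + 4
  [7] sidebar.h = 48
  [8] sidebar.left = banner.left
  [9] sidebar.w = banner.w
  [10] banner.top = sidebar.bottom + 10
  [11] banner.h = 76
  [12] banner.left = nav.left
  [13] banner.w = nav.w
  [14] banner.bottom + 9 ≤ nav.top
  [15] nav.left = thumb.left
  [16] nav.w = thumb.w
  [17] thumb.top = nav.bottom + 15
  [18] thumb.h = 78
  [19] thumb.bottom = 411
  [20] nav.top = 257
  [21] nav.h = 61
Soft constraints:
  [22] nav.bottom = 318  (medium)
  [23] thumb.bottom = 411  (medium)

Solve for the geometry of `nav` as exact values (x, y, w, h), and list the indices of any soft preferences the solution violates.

1. nav.x = 24  [banner.left = nav.left]
2. nav.w = 141  [banner.w = nav.w]
3. nav.y = 257  [nav.top = 257]
4. nav.h = 61  [nav.h = 61]

nav = (x=24, y=257, w=141, h=61)
violated soft preferences: none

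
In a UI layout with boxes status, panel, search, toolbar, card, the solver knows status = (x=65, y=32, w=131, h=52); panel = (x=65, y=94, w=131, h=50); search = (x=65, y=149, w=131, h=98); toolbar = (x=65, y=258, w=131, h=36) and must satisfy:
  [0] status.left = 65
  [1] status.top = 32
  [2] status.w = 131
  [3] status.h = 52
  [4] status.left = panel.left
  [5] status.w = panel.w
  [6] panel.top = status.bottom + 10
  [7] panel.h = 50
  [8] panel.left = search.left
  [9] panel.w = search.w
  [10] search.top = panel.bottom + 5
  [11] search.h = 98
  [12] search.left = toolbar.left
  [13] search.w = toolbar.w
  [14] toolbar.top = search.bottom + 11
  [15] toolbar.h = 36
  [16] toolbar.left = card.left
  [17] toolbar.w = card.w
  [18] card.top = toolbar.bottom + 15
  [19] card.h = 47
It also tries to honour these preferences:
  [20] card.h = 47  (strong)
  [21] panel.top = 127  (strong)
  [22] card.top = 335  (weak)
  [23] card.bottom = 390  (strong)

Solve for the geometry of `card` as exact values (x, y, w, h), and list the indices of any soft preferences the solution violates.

card = (x=65, y=309, w=131, h=47)
violated soft preferences: 21, 22, 23

1. card.x = 65  [toolbar.left = card.left]
2. card.w = 131  [toolbar.w = card.w]
3. card.y = 309  [card.top = toolbar.bottom + 15]
4. card.h = 47  [card.h = 47]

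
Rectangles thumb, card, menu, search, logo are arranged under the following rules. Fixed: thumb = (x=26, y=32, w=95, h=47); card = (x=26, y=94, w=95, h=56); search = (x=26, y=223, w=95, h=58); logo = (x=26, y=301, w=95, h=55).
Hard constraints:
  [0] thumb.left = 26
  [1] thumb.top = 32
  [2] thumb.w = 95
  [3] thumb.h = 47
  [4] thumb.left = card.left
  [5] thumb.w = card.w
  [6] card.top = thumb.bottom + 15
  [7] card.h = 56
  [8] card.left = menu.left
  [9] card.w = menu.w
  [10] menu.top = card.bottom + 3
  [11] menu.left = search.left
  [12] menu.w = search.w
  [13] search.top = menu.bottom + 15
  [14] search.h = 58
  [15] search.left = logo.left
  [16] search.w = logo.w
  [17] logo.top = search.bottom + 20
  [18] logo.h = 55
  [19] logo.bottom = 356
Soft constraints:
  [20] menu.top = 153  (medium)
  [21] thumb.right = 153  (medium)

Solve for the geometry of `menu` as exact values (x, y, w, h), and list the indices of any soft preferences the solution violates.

menu = (x=26, y=153, w=95, h=55)
violated soft preferences: 21

1. menu.x = 26  [card.left = menu.left]
2. menu.w = 95  [card.w = menu.w]
3. menu.y = 153  [menu.top = card.bottom + 3]
4. menu.h = 55  [search.top = menu.bottom + 15]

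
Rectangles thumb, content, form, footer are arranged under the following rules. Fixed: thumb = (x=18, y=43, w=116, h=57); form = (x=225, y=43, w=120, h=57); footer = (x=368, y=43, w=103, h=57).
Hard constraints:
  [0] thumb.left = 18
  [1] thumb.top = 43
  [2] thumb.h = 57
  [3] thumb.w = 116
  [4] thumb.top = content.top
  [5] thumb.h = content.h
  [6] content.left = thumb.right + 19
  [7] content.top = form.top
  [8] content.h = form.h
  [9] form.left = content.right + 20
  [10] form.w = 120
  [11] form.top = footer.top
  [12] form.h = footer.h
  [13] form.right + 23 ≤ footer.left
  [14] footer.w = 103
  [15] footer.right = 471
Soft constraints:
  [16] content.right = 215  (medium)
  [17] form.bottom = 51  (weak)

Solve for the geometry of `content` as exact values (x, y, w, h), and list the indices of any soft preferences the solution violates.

content = (x=153, y=43, w=52, h=57)
violated soft preferences: 16, 17

1. content.y = 43  [thumb.top = content.top]
2. content.h = 57  [thumb.h = content.h]
3. content.x = 153  [content.left = thumb.right + 19]
4. content.w = 52  [form.left = content.right + 20]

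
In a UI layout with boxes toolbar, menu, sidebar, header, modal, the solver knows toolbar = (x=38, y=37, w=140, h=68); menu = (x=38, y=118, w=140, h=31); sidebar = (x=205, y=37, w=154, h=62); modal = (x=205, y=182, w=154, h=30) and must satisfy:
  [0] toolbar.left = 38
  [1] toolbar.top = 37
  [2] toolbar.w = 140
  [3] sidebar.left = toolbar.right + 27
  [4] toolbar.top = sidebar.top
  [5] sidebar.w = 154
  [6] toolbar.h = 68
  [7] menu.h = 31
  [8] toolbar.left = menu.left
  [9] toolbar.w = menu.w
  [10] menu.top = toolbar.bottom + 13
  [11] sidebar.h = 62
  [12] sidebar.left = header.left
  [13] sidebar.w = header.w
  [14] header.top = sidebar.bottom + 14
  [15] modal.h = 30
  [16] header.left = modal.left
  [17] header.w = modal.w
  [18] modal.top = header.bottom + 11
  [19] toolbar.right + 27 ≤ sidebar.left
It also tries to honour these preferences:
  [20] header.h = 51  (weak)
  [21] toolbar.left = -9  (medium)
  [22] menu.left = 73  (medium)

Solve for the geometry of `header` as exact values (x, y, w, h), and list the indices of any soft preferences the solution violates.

header = (x=205, y=113, w=154, h=58)
violated soft preferences: 20, 21, 22

1. header.x = 205  [sidebar.left = header.left]
2. header.w = 154  [sidebar.w = header.w]
3. header.y = 113  [header.top = sidebar.bottom + 14]
4. header.h = 58  [modal.top = header.bottom + 11]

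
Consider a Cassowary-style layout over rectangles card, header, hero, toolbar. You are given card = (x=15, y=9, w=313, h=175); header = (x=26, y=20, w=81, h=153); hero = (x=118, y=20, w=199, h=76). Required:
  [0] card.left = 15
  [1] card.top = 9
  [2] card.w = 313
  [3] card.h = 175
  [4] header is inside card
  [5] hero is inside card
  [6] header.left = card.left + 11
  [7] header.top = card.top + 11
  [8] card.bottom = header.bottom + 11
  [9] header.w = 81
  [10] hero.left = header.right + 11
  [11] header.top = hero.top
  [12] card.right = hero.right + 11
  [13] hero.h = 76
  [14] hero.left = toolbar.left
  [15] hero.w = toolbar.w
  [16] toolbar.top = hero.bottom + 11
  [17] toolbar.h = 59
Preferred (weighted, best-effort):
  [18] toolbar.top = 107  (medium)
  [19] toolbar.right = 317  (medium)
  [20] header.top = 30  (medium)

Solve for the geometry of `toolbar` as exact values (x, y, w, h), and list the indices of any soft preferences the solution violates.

toolbar = (x=118, y=107, w=199, h=59)
violated soft preferences: 20

1. toolbar.x = 118  [hero.left = toolbar.left]
2. toolbar.w = 199  [hero.w = toolbar.w]
3. toolbar.y = 107  [toolbar.top = hero.bottom + 11]
4. toolbar.h = 59  [toolbar.h = 59]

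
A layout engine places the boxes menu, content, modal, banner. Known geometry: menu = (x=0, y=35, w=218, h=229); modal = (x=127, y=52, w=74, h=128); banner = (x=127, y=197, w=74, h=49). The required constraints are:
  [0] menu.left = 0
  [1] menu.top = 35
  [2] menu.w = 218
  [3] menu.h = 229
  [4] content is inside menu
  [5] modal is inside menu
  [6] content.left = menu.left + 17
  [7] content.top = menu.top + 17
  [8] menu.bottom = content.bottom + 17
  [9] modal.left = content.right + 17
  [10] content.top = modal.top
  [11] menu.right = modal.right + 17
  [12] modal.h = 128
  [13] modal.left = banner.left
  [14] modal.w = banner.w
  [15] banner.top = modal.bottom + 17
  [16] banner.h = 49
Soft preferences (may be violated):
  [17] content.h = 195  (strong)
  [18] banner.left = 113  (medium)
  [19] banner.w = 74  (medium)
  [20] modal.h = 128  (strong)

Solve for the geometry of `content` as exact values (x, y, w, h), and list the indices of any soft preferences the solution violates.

1. content.x = 17  [content.left = menu.left + 17]
2. content.y = 52  [content.top = menu.top + 17]
3. content.h = 195  [menu.bottom = content.bottom + 17]
4. content.w = 93  [modal.left = content.right + 17]

content = (x=17, y=52, w=93, h=195)
violated soft preferences: 18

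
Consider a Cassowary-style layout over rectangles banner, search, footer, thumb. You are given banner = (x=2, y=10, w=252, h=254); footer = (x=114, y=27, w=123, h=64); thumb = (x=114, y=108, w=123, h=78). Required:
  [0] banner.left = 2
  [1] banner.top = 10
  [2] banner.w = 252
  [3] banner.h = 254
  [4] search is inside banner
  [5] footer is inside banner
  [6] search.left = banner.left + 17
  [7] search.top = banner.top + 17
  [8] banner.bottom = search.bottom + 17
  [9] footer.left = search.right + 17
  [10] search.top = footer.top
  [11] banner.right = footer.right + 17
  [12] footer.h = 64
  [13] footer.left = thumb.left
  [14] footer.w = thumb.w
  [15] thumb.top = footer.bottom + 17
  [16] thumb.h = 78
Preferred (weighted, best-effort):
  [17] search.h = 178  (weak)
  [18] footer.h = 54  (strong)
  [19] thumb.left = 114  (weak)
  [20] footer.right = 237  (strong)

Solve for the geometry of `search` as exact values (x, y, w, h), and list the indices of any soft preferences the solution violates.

1. search.x = 19  [search.left = banner.left + 17]
2. search.y = 27  [search.top = banner.top + 17]
3. search.h = 220  [banner.bottom = search.bottom + 17]
4. search.w = 78  [footer.left = search.right + 17]

search = (x=19, y=27, w=78, h=220)
violated soft preferences: 17, 18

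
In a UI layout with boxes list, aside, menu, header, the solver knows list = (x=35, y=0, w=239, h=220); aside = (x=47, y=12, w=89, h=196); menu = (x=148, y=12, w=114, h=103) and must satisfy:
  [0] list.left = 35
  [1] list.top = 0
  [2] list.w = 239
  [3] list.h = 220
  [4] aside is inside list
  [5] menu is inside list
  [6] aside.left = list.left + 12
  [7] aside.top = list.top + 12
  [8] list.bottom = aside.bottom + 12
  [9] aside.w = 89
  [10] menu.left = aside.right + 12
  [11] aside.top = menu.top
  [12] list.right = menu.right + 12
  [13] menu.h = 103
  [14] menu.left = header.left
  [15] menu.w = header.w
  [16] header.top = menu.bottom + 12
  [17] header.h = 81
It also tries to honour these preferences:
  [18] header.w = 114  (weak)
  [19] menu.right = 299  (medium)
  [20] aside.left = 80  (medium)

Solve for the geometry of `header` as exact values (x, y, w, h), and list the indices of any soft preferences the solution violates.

1. header.x = 148  [menu.left = header.left]
2. header.w = 114  [menu.w = header.w]
3. header.y = 127  [header.top = menu.bottom + 12]
4. header.h = 81  [header.h = 81]

header = (x=148, y=127, w=114, h=81)
violated soft preferences: 19, 20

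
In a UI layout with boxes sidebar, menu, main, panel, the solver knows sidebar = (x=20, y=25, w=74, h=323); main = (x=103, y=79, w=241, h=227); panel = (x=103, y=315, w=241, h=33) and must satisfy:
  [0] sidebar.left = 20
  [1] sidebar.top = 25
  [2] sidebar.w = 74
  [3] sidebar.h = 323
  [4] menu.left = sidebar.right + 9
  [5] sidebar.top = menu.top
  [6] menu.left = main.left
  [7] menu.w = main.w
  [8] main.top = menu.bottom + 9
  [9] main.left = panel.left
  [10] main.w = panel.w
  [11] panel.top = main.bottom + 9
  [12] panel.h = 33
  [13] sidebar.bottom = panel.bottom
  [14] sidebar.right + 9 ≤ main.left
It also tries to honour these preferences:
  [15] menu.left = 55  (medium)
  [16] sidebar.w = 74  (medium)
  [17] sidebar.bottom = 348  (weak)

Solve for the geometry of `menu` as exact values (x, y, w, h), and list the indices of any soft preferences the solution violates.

menu = (x=103, y=25, w=241, h=45)
violated soft preferences: 15

1. menu.x = 103  [menu.left = sidebar.right + 9]
2. menu.y = 25  [sidebar.top = menu.top]
3. menu.w = 241  [menu.w = main.w]
4. menu.h = 45  [main.top = menu.bottom + 9]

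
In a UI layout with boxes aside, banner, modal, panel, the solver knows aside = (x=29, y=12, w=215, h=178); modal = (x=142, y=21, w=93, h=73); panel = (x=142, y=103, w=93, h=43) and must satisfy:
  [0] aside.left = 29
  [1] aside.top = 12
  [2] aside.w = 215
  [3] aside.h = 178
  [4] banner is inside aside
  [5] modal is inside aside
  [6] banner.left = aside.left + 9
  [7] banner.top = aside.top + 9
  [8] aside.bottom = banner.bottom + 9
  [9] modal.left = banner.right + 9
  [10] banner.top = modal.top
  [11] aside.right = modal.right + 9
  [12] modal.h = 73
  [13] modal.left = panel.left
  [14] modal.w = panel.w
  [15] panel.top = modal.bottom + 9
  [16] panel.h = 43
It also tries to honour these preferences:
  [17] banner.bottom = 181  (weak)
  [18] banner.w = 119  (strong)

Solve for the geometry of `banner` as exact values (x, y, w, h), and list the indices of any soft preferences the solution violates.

1. banner.x = 38  [banner.left = aside.left + 9]
2. banner.y = 21  [banner.top = aside.top + 9]
3. banner.h = 160  [aside.bottom = banner.bottom + 9]
4. banner.w = 95  [modal.left = banner.right + 9]

banner = (x=38, y=21, w=95, h=160)
violated soft preferences: 18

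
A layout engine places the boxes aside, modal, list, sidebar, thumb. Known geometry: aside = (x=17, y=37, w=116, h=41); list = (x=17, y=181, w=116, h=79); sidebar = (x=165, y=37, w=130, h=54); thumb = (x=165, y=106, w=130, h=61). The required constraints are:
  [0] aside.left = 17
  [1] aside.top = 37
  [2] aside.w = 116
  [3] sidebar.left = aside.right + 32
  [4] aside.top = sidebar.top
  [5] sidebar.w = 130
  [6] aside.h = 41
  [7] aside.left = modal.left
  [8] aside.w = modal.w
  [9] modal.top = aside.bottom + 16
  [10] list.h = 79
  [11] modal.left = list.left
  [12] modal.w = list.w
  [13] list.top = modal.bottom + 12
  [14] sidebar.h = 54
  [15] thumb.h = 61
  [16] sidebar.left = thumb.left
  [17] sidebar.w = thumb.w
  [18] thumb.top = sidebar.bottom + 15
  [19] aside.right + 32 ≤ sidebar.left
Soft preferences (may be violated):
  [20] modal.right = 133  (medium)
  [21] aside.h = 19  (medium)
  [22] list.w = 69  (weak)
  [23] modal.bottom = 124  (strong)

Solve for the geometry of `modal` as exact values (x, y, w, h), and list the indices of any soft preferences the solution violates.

modal = (x=17, y=94, w=116, h=75)
violated soft preferences: 21, 22, 23

1. modal.x = 17  [aside.left = modal.left]
2. modal.w = 116  [aside.w = modal.w]
3. modal.y = 94  [modal.top = aside.bottom + 16]
4. modal.h = 75  [list.top = modal.bottom + 12]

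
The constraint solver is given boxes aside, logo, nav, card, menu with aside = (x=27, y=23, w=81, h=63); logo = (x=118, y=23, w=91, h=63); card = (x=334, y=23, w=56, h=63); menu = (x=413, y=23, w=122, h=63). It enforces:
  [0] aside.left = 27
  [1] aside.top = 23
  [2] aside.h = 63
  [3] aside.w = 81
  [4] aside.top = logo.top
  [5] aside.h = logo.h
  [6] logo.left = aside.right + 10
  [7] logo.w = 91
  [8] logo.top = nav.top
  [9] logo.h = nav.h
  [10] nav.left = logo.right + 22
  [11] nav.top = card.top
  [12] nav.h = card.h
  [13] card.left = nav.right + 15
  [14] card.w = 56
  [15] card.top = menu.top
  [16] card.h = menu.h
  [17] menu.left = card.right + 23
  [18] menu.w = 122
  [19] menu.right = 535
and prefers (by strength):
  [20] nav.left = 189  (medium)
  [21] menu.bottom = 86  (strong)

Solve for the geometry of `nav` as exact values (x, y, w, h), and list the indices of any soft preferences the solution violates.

1. nav.y = 23  [logo.top = nav.top]
2. nav.h = 63  [logo.h = nav.h]
3. nav.x = 231  [nav.left = logo.right + 22]
4. nav.w = 88  [card.left = nav.right + 15]

nav = (x=231, y=23, w=88, h=63)
violated soft preferences: 20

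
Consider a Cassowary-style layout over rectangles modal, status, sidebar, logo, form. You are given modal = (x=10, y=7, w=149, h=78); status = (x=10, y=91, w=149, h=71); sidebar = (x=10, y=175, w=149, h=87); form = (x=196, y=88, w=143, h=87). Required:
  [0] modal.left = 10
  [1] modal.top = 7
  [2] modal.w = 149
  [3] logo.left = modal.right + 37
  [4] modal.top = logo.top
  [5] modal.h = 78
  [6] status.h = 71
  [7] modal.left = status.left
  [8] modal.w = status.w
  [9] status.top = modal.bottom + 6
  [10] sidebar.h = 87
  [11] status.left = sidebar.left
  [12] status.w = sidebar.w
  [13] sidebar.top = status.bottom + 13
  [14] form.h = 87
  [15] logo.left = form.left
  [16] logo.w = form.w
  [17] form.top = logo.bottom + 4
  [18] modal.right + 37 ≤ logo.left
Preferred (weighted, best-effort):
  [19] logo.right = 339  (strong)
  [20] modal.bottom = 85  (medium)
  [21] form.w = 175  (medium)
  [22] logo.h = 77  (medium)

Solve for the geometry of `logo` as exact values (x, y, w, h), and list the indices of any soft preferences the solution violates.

logo = (x=196, y=7, w=143, h=77)
violated soft preferences: 21

1. logo.x = 196  [logo.left = modal.right + 37]
2. logo.y = 7  [modal.top = logo.top]
3. logo.w = 143  [logo.w = form.w]
4. logo.h = 77  [form.top = logo.bottom + 4]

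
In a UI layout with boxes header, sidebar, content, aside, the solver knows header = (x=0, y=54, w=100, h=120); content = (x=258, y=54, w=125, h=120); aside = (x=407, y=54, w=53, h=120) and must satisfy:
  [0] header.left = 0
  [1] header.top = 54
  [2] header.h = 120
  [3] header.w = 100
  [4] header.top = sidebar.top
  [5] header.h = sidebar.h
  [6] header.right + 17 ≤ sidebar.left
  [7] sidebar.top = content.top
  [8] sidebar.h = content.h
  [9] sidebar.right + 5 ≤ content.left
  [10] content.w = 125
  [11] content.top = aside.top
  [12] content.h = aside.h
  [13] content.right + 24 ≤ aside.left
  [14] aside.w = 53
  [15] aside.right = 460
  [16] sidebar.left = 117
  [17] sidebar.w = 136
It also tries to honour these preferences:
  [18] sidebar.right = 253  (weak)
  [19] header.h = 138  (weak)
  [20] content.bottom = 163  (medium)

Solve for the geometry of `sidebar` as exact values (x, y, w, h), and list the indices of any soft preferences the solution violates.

1. sidebar.y = 54  [header.top = sidebar.top]
2. sidebar.h = 120  [header.h = sidebar.h]
3. sidebar.x = 117  [sidebar.left = 117]
4. sidebar.w = 136  [sidebar.w = 136]

sidebar = (x=117, y=54, w=136, h=120)
violated soft preferences: 19, 20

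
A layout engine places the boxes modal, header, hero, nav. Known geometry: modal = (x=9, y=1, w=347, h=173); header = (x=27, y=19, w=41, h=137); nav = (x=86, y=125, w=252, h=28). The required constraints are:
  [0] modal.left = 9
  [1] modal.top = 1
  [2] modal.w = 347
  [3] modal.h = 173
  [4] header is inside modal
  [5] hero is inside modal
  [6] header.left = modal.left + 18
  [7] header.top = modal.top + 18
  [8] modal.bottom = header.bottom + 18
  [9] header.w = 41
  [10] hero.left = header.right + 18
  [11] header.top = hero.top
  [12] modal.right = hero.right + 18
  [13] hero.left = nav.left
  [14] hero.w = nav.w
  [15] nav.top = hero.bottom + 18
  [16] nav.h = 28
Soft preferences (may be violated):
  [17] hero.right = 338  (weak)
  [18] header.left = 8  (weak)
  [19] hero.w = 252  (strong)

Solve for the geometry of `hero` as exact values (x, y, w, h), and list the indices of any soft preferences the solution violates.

1. hero.x = 86  [hero.left = header.right + 18]
2. hero.y = 19  [header.top = hero.top]
3. hero.w = 252  [modal.right = hero.right + 18]
4. hero.h = 88  [nav.top = hero.bottom + 18]

hero = (x=86, y=19, w=252, h=88)
violated soft preferences: 18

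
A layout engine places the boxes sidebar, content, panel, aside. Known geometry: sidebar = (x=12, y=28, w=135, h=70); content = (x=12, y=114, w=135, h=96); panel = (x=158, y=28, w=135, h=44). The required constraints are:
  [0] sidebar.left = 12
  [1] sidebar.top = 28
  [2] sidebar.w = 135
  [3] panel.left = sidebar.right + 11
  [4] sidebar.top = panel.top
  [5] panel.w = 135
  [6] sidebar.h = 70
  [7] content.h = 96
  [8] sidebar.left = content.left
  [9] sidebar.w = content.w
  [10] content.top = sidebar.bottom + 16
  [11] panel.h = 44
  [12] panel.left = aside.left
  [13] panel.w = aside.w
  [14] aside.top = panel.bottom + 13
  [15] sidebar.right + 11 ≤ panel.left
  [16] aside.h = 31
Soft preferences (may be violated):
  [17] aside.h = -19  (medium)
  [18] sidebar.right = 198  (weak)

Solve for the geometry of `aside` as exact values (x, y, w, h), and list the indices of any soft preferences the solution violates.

aside = (x=158, y=85, w=135, h=31)
violated soft preferences: 17, 18

1. aside.x = 158  [panel.left = aside.left]
2. aside.w = 135  [panel.w = aside.w]
3. aside.y = 85  [aside.top = panel.bottom + 13]
4. aside.h = 31  [aside.h = 31]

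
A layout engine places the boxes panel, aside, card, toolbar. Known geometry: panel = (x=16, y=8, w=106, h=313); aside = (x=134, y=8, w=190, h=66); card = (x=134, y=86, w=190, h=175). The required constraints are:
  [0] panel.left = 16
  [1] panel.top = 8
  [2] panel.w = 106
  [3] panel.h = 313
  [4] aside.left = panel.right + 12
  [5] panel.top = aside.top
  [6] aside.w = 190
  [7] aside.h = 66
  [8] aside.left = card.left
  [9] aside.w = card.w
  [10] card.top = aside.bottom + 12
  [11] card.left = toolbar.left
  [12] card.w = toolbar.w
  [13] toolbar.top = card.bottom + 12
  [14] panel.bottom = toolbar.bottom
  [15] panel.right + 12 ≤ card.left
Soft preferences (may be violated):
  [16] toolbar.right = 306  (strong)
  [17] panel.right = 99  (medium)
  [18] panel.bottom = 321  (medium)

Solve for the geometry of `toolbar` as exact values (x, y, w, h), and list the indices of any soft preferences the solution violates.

1. toolbar.x = 134  [card.left = toolbar.left]
2. toolbar.w = 190  [card.w = toolbar.w]
3. toolbar.y = 273  [toolbar.top = card.bottom + 12]
4. toolbar.h = 48  [panel.bottom = toolbar.bottom]

toolbar = (x=134, y=273, w=190, h=48)
violated soft preferences: 16, 17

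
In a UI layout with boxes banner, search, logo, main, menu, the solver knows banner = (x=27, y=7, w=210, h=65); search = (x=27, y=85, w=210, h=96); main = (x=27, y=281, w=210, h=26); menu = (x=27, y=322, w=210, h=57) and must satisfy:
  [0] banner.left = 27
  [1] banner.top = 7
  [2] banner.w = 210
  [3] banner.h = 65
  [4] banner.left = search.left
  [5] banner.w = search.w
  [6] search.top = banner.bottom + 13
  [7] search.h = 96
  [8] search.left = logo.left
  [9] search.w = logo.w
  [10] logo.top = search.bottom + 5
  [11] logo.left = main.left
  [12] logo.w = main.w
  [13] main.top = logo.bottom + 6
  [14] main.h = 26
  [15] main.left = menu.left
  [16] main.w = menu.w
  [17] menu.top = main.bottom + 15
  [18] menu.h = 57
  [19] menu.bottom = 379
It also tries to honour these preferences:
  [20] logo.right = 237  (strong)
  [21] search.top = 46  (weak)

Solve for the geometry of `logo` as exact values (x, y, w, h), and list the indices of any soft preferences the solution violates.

1. logo.x = 27  [search.left = logo.left]
2. logo.w = 210  [search.w = logo.w]
3. logo.y = 186  [logo.top = search.bottom + 5]
4. logo.h = 89  [main.top = logo.bottom + 6]

logo = (x=27, y=186, w=210, h=89)
violated soft preferences: 21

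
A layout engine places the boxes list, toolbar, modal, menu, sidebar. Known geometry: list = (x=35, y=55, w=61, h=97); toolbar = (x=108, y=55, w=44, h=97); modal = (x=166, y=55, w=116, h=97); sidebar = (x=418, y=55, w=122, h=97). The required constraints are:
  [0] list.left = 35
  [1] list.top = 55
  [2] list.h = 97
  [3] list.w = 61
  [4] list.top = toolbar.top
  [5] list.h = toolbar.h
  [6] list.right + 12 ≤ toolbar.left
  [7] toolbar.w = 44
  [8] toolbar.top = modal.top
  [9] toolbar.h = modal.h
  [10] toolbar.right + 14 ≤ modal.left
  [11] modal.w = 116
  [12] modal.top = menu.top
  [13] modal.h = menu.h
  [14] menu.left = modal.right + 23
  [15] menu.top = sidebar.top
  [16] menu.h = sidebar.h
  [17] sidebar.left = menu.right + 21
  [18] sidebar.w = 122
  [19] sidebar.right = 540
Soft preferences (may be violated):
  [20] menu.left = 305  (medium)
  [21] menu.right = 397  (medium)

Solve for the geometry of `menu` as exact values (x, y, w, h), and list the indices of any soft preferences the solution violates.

1. menu.y = 55  [modal.top = menu.top]
2. menu.h = 97  [modal.h = menu.h]
3. menu.x = 305  [menu.left = modal.right + 23]
4. menu.w = 92  [sidebar.left = menu.right + 21]

menu = (x=305, y=55, w=92, h=97)
violated soft preferences: none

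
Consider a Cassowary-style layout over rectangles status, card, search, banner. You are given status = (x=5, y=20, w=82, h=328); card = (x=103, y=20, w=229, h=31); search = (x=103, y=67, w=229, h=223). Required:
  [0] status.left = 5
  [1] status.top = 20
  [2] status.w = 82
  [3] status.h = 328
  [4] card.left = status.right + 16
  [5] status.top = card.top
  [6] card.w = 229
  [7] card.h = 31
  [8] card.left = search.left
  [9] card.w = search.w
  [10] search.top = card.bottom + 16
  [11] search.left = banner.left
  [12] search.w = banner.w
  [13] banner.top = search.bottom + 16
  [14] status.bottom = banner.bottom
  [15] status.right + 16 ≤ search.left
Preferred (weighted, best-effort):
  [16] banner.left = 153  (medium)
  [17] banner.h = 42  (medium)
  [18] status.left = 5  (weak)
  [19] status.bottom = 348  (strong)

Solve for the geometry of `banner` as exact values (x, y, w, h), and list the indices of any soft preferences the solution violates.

banner = (x=103, y=306, w=229, h=42)
violated soft preferences: 16

1. banner.x = 103  [search.left = banner.left]
2. banner.w = 229  [search.w = banner.w]
3. banner.y = 306  [banner.top = search.bottom + 16]
4. banner.h = 42  [status.bottom = banner.bottom]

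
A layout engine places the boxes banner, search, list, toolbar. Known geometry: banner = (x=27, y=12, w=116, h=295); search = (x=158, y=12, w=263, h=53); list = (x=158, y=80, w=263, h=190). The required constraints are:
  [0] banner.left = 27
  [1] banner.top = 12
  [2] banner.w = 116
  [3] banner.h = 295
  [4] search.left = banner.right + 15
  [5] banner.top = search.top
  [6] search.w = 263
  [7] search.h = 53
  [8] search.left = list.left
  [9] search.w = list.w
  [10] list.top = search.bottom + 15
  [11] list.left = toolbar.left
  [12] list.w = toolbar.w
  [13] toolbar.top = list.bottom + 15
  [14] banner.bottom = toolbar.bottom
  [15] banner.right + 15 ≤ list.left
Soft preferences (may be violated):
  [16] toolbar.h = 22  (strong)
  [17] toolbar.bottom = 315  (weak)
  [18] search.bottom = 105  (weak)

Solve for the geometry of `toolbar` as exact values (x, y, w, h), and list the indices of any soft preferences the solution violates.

toolbar = (x=158, y=285, w=263, h=22)
violated soft preferences: 17, 18

1. toolbar.x = 158  [list.left = toolbar.left]
2. toolbar.w = 263  [list.w = toolbar.w]
3. toolbar.y = 285  [toolbar.top = list.bottom + 15]
4. toolbar.h = 22  [banner.bottom = toolbar.bottom]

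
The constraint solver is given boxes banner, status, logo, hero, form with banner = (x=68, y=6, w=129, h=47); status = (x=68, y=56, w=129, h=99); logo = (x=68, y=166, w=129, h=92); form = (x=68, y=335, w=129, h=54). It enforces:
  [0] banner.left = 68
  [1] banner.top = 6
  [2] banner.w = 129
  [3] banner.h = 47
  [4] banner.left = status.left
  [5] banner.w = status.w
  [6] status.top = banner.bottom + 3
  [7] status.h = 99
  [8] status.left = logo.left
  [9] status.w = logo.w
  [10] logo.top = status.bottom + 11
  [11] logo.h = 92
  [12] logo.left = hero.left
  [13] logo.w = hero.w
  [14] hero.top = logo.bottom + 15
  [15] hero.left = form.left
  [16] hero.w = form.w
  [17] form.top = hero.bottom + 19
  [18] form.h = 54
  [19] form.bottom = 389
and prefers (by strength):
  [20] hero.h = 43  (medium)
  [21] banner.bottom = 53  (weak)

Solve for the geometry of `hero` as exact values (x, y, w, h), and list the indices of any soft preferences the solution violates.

1. hero.x = 68  [logo.left = hero.left]
2. hero.w = 129  [logo.w = hero.w]
3. hero.y = 273  [hero.top = logo.bottom + 15]
4. hero.h = 43  [form.top = hero.bottom + 19]

hero = (x=68, y=273, w=129, h=43)
violated soft preferences: none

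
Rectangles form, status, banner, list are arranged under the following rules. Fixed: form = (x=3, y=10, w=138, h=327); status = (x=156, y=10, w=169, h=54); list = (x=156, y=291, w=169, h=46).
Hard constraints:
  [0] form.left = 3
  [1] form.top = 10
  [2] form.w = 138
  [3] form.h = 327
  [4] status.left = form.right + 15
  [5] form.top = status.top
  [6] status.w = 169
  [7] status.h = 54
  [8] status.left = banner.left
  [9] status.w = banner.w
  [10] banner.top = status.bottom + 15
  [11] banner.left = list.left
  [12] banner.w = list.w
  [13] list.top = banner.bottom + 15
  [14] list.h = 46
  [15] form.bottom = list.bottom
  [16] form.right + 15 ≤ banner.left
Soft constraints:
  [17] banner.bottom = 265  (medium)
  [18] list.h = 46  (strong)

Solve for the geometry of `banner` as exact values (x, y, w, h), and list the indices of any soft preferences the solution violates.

1. banner.x = 156  [status.left = banner.left]
2. banner.w = 169  [status.w = banner.w]
3. banner.y = 79  [banner.top = status.bottom + 15]
4. banner.h = 197  [list.top = banner.bottom + 15]

banner = (x=156, y=79, w=169, h=197)
violated soft preferences: 17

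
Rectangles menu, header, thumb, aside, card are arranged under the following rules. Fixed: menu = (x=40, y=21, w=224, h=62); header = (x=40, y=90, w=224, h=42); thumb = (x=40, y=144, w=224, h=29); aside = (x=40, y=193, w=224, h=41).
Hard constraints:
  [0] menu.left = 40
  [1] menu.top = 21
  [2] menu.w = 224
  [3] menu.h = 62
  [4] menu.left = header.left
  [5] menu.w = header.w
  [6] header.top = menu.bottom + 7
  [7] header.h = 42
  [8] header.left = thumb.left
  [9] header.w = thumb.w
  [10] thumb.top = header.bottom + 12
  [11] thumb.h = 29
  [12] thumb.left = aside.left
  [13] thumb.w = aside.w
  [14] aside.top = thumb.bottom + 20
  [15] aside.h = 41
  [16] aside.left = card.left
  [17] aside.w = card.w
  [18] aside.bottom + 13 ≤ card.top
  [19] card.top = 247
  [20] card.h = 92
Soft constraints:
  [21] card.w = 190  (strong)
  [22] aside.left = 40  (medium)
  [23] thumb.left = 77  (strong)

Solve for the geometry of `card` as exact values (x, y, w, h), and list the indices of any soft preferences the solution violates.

1. card.x = 40  [aside.left = card.left]
2. card.w = 224  [aside.w = card.w]
3. card.y = 247  [card.top = 247]
4. card.h = 92  [card.h = 92]

card = (x=40, y=247, w=224, h=92)
violated soft preferences: 21, 23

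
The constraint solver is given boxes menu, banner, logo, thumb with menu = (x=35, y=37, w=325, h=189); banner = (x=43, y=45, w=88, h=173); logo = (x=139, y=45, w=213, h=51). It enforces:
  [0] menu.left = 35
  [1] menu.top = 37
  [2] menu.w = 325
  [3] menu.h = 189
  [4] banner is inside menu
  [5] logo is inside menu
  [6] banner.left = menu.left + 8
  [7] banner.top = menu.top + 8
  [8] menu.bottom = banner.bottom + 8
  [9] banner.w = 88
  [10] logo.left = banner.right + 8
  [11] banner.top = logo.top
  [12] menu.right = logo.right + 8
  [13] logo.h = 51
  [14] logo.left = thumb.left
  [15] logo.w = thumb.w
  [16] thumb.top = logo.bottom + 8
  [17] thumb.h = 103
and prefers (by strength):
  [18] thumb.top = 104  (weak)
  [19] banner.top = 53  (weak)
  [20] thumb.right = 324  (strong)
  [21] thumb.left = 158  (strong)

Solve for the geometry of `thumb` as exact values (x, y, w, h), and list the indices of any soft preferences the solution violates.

1. thumb.x = 139  [logo.left = thumb.left]
2. thumb.w = 213  [logo.w = thumb.w]
3. thumb.y = 104  [thumb.top = logo.bottom + 8]
4. thumb.h = 103  [thumb.h = 103]

thumb = (x=139, y=104, w=213, h=103)
violated soft preferences: 19, 20, 21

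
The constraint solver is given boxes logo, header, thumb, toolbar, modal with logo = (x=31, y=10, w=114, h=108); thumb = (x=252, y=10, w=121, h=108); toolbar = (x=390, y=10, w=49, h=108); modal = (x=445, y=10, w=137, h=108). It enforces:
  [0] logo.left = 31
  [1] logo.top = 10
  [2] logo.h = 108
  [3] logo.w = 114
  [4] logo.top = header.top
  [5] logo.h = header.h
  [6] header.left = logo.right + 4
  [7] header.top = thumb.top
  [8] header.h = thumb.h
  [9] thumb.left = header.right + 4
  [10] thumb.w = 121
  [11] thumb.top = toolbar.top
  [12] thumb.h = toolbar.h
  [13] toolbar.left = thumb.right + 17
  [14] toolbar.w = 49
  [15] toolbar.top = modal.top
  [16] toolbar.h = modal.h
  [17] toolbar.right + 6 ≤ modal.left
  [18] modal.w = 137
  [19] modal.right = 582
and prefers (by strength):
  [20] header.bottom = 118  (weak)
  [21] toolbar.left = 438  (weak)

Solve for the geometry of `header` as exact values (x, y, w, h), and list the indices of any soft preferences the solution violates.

1. header.y = 10  [logo.top = header.top]
2. header.h = 108  [logo.h = header.h]
3. header.x = 149  [header.left = logo.right + 4]
4. header.w = 99  [thumb.left = header.right + 4]

header = (x=149, y=10, w=99, h=108)
violated soft preferences: 21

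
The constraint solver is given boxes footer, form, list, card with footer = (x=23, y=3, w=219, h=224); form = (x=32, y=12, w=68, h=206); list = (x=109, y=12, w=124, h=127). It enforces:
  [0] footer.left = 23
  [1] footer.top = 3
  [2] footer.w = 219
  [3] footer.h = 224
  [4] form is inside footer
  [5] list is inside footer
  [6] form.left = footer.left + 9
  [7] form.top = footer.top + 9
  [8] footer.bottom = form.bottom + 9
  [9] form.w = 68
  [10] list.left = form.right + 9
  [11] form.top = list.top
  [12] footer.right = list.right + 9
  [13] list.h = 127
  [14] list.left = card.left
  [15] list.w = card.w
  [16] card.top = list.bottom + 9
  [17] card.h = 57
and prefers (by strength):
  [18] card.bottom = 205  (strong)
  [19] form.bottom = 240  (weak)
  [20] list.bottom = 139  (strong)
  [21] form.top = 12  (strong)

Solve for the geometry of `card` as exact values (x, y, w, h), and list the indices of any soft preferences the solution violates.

1. card.x = 109  [list.left = card.left]
2. card.w = 124  [list.w = card.w]
3. card.y = 148  [card.top = list.bottom + 9]
4. card.h = 57  [card.h = 57]

card = (x=109, y=148, w=124, h=57)
violated soft preferences: 19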